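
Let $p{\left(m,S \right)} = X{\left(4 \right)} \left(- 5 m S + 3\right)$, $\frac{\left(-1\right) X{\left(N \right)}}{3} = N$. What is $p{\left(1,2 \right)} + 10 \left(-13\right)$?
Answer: $-46$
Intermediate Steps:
$X{\left(N \right)} = - 3 N$
$p{\left(m,S \right)} = -36 + 60 S m$ ($p{\left(m,S \right)} = \left(-3\right) 4 \left(- 5 m S + 3\right) = - 12 \left(- 5 S m + 3\right) = - 12 \left(3 - 5 S m\right) = -36 + 60 S m$)
$p{\left(1,2 \right)} + 10 \left(-13\right) = \left(-36 + 60 \cdot 2 \cdot 1\right) + 10 \left(-13\right) = \left(-36 + 120\right) - 130 = 84 - 130 = -46$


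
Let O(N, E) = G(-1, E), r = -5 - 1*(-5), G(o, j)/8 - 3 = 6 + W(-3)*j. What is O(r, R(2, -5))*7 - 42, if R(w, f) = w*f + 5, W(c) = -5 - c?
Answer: 1022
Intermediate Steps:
G(o, j) = 72 - 16*j (G(o, j) = 24 + 8*(6 + (-5 - 1*(-3))*j) = 24 + 8*(6 + (-5 + 3)*j) = 24 + 8*(6 - 2*j) = 24 + (48 - 16*j) = 72 - 16*j)
r = 0 (r = -5 + 5 = 0)
R(w, f) = 5 + f*w (R(w, f) = f*w + 5 = 5 + f*w)
O(N, E) = 72 - 16*E
O(r, R(2, -5))*7 - 42 = (72 - 16*(5 - 5*2))*7 - 42 = (72 - 16*(5 - 10))*7 - 42 = (72 - 16*(-5))*7 - 42 = (72 + 80)*7 - 42 = 152*7 - 42 = 1064 - 42 = 1022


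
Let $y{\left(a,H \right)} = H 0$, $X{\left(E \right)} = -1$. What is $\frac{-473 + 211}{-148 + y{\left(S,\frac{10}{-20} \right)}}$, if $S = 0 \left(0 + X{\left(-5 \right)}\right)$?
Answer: $\frac{131}{74} \approx 1.7703$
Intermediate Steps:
$S = 0$ ($S = 0 \left(0 - 1\right) = 0 \left(-1\right) = 0$)
$y{\left(a,H \right)} = 0$
$\frac{-473 + 211}{-148 + y{\left(S,\frac{10}{-20} \right)}} = \frac{-473 + 211}{-148 + 0} = - \frac{262}{-148} = \left(-262\right) \left(- \frac{1}{148}\right) = \frac{131}{74}$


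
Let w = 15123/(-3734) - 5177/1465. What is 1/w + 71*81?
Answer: 238581165553/41486113 ≈ 5750.9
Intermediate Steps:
w = -41486113/5470310 (w = 15123*(-1/3734) - 5177*1/1465 = -15123/3734 - 5177/1465 = -41486113/5470310 ≈ -7.5839)
1/w + 71*81 = 1/(-41486113/5470310) + 71*81 = -5470310/41486113 + 5751 = 238581165553/41486113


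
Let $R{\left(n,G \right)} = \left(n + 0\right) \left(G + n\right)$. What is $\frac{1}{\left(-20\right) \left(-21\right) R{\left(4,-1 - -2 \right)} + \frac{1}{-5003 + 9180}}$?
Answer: $\frac{4177}{35086801} \approx 0.00011905$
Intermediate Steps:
$R{\left(n,G \right)} = n \left(G + n\right)$
$\frac{1}{\left(-20\right) \left(-21\right) R{\left(4,-1 - -2 \right)} + \frac{1}{-5003 + 9180}} = \frac{1}{\left(-20\right) \left(-21\right) 4 \left(\left(-1 - -2\right) + 4\right) + \frac{1}{-5003 + 9180}} = \frac{1}{420 \cdot 4 \left(\left(-1 + 2\right) + 4\right) + \frac{1}{4177}} = \frac{1}{420 \cdot 4 \left(1 + 4\right) + \frac{1}{4177}} = \frac{1}{420 \cdot 4 \cdot 5 + \frac{1}{4177}} = \frac{1}{420 \cdot 20 + \frac{1}{4177}} = \frac{1}{8400 + \frac{1}{4177}} = \frac{1}{\frac{35086801}{4177}} = \frac{4177}{35086801}$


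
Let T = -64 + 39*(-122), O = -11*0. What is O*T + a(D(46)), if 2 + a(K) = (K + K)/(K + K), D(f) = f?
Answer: -1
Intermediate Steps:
O = 0
a(K) = -1 (a(K) = -2 + (K + K)/(K + K) = -2 + (2*K)/((2*K)) = -2 + (2*K)*(1/(2*K)) = -2 + 1 = -1)
T = -4822 (T = -64 - 4758 = -4822)
O*T + a(D(46)) = 0*(-4822) - 1 = 0 - 1 = -1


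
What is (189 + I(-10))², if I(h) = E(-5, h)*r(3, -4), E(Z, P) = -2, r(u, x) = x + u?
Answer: 36481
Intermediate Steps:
r(u, x) = u + x
I(h) = 2 (I(h) = -2*(3 - 4) = -2*(-1) = 2)
(189 + I(-10))² = (189 + 2)² = 191² = 36481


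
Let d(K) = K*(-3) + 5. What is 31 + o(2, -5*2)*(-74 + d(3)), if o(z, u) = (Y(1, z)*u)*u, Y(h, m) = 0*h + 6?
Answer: -46769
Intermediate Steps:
d(K) = 5 - 3*K (d(K) = -3*K + 5 = 5 - 3*K)
Y(h, m) = 6 (Y(h, m) = 0 + 6 = 6)
o(z, u) = 6*u² (o(z, u) = (6*u)*u = 6*u²)
31 + o(2, -5*2)*(-74 + d(3)) = 31 + (6*(-5*2)²)*(-74 + (5 - 3*3)) = 31 + (6*(-10)²)*(-74 + (5 - 9)) = 31 + (6*100)*(-74 - 4) = 31 + 600*(-78) = 31 - 46800 = -46769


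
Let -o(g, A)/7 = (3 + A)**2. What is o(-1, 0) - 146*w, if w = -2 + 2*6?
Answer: -1523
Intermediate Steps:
o(g, A) = -7*(3 + A)**2
w = 10 (w = -2 + 12 = 10)
o(-1, 0) - 146*w = -7*(3 + 0)**2 - 146*10 = -7*3**2 - 1460 = -7*9 - 1460 = -63 - 1460 = -1523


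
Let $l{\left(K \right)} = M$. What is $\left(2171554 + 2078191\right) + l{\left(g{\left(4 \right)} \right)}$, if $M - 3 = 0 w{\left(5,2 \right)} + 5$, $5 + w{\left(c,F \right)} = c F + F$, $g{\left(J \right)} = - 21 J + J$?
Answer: $4249753$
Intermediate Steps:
$g{\left(J \right)} = - 20 J$
$w{\left(c,F \right)} = -5 + F + F c$ ($w{\left(c,F \right)} = -5 + \left(c F + F\right) = -5 + \left(F c + F\right) = -5 + \left(F + F c\right) = -5 + F + F c$)
$M = 8$ ($M = 3 + \left(0 \left(-5 + 2 + 2 \cdot 5\right) + 5\right) = 3 + \left(0 \left(-5 + 2 + 10\right) + 5\right) = 3 + \left(0 \cdot 7 + 5\right) = 3 + \left(0 + 5\right) = 3 + 5 = 8$)
$l{\left(K \right)} = 8$
$\left(2171554 + 2078191\right) + l{\left(g{\left(4 \right)} \right)} = \left(2171554 + 2078191\right) + 8 = 4249745 + 8 = 4249753$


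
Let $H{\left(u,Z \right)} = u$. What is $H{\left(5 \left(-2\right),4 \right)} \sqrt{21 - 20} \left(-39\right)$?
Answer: $390$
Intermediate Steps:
$H{\left(5 \left(-2\right),4 \right)} \sqrt{21 - 20} \left(-39\right) = 5 \left(-2\right) \sqrt{21 - 20} \left(-39\right) = - 10 \sqrt{1} \left(-39\right) = \left(-10\right) 1 \left(-39\right) = \left(-10\right) \left(-39\right) = 390$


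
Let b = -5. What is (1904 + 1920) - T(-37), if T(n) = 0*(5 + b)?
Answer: 3824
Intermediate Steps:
T(n) = 0 (T(n) = 0*(5 - 5) = 0*0 = 0)
(1904 + 1920) - T(-37) = (1904 + 1920) - 1*0 = 3824 + 0 = 3824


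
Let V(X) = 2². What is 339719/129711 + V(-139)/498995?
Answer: 169518601249/64725140445 ≈ 2.6191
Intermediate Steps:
V(X) = 4
339719/129711 + V(-139)/498995 = 339719/129711 + 4/498995 = 169518601249/64725140445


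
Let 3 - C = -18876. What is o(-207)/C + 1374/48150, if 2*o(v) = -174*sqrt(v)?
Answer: 229/8025 - 3*I*sqrt(23)/217 ≈ 0.028536 - 0.066302*I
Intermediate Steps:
C = 18879 (C = 3 - 1*(-18876) = 3 + 18876 = 18879)
o(v) = -87*sqrt(v) (o(v) = (-174*sqrt(v))/2 = -87*sqrt(v))
o(-207)/C + 1374/48150 = -261*I*sqrt(23)/18879 + 1374/48150 = -261*I*sqrt(23)*(1/18879) + 1374*(1/48150) = -261*I*sqrt(23)*(1/18879) + 229/8025 = -3*I*sqrt(23)/217 + 229/8025 = 229/8025 - 3*I*sqrt(23)/217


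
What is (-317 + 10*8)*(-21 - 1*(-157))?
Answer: -32232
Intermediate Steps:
(-317 + 10*8)*(-21 - 1*(-157)) = (-317 + 80)*(-21 + 157) = -237*136 = -32232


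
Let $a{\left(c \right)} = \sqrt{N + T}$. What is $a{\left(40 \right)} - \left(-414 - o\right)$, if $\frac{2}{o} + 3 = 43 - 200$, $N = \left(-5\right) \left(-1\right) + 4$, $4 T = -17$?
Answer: $\frac{33119}{80} + \frac{\sqrt{19}}{2} \approx 416.17$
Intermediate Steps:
$T = - \frac{17}{4}$ ($T = \frac{1}{4} \left(-17\right) = - \frac{17}{4} \approx -4.25$)
$N = 9$ ($N = 5 + 4 = 9$)
$a{\left(c \right)} = \frac{\sqrt{19}}{2}$ ($a{\left(c \right)} = \sqrt{9 - \frac{17}{4}} = \sqrt{\frac{19}{4}} = \frac{\sqrt{19}}{2}$)
$o = - \frac{1}{80}$ ($o = \frac{2}{-3 + \left(43 - 200\right)} = \frac{2}{-3 - 157} = \frac{2}{-160} = 2 \left(- \frac{1}{160}\right) = - \frac{1}{80} \approx -0.0125$)
$a{\left(40 \right)} - \left(-414 - o\right) = \frac{\sqrt{19}}{2} - \left(-414 - - \frac{1}{80}\right) = \frac{\sqrt{19}}{2} - \left(-414 + \frac{1}{80}\right) = \frac{\sqrt{19}}{2} - - \frac{33119}{80} = \frac{\sqrt{19}}{2} + \frac{33119}{80} = \frac{33119}{80} + \frac{\sqrt{19}}{2}$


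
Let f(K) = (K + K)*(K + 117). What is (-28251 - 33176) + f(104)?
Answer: -15459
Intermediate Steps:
f(K) = 2*K*(117 + K) (f(K) = (2*K)*(117 + K) = 2*K*(117 + K))
(-28251 - 33176) + f(104) = (-28251 - 33176) + 2*104*(117 + 104) = -61427 + 2*104*221 = -61427 + 45968 = -15459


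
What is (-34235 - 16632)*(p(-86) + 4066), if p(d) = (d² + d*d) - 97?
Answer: -954315787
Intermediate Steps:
p(d) = -97 + 2*d² (p(d) = (d² + d²) - 97 = 2*d² - 97 = -97 + 2*d²)
(-34235 - 16632)*(p(-86) + 4066) = (-34235 - 16632)*((-97 + 2*(-86)²) + 4066) = -50867*((-97 + 2*7396) + 4066) = -50867*((-97 + 14792) + 4066) = -50867*(14695 + 4066) = -50867*18761 = -954315787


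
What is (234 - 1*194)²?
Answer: 1600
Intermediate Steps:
(234 - 1*194)² = (234 - 194)² = 40² = 1600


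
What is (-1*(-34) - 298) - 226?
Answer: -490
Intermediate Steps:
(-1*(-34) - 298) - 226 = (34 - 298) - 226 = -264 - 226 = -490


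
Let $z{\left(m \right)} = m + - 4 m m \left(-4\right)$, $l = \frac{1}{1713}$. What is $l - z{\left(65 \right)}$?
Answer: $- \frac{115910144}{1713} \approx -67665.0$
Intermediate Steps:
$l = \frac{1}{1713} \approx 0.00058377$
$z{\left(m \right)} = m + 16 m^{2}$ ($z{\left(m \right)} = m + - 4 m^{2} \left(-4\right) = m + 16 m^{2}$)
$l - z{\left(65 \right)} = \frac{1}{1713} - 65 \left(1 + 16 \cdot 65\right) = \frac{1}{1713} - 65 \left(1 + 1040\right) = \frac{1}{1713} - 65 \cdot 1041 = \frac{1}{1713} - 67665 = - \frac{115910144}{1713}$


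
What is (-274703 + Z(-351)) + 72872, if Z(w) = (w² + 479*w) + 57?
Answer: -246702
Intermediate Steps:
Z(w) = 57 + w² + 479*w
(-274703 + Z(-351)) + 72872 = (-274703 + (57 + (-351)² + 479*(-351))) + 72872 = (-274703 + (57 + 123201 - 168129)) + 72872 = (-274703 - 44871) + 72872 = -319574 + 72872 = -246702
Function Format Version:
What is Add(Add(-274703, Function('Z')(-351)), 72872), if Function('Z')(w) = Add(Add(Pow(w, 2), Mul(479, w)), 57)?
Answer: -246702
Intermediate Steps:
Function('Z')(w) = Add(57, Pow(w, 2), Mul(479, w))
Add(Add(-274703, Function('Z')(-351)), 72872) = Add(Add(-274703, Add(57, Pow(-351, 2), Mul(479, -351))), 72872) = Add(Add(-274703, Add(57, 123201, -168129)), 72872) = Add(Add(-274703, -44871), 72872) = Add(-319574, 72872) = -246702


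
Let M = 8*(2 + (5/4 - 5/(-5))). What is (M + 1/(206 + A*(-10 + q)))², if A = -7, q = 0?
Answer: 88078225/76176 ≈ 1156.2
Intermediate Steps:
M = 34 (M = 8*(2 + (5*(¼) - 5*(-⅕))) = 8*(2 + (5/4 + 1)) = 8*(2 + 9/4) = 8*(17/4) = 34)
(M + 1/(206 + A*(-10 + q)))² = (34 + 1/(206 - 7*(-10 + 0)))² = (34 + 1/(206 - 7*(-10)))² = (34 + 1/(206 + 70))² = (34 + 1/276)² = (9385/276)² = 88078225/76176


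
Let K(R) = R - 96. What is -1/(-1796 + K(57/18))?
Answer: 6/11333 ≈ 0.00052943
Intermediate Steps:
K(R) = -96 + R
-1/(-1796 + K(57/18)) = -1/(-1796 + (-96 + 57/18)) = -1/(-1796 + (-96 + 57*(1/18))) = -1/(-1796 + (-96 + 19/6)) = -1/(-1796 - 557/6) = -1/(-11333/6) = -1*(-6/11333) = 6/11333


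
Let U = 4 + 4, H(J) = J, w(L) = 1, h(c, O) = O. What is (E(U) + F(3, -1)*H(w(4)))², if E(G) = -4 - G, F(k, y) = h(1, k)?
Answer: 81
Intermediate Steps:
F(k, y) = k
U = 8
(E(U) + F(3, -1)*H(w(4)))² = ((-4 - 1*8) + 3*1)² = ((-4 - 8) + 3)² = (-12 + 3)² = (-9)² = 81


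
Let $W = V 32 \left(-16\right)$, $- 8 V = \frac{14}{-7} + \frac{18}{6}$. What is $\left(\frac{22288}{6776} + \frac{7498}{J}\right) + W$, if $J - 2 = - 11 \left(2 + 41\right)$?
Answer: $\frac{2927624}{56991} \approx 51.37$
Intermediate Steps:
$V = - \frac{1}{8}$ ($V = - \frac{\frac{14}{-7} + \frac{18}{6}}{8} = - \frac{14 \left(- \frac{1}{7}\right) + 18 \cdot \frac{1}{6}}{8} = - \frac{-2 + 3}{8} = \left(- \frac{1}{8}\right) 1 = - \frac{1}{8} \approx -0.125$)
$J = -471$ ($J = 2 - 11 \left(2 + 41\right) = 2 - 473 = -471$)
$W = 64$ ($W = \left(- \frac{1}{8}\right) 32 \left(-16\right) = \left(-4\right) \left(-16\right) = 64$)
$\left(\frac{22288}{6776} + \frac{7498}{J}\right) + W = \left(\frac{22288}{6776} + \frac{7498}{-471}\right) + 64 = \left(22288 \cdot \frac{1}{6776} + 7498 \left(- \frac{1}{471}\right)\right) + 64 = \left(\frac{398}{121} - \frac{7498}{471}\right) + 64 = - \frac{719800}{56991} + 64 = \frac{2927624}{56991}$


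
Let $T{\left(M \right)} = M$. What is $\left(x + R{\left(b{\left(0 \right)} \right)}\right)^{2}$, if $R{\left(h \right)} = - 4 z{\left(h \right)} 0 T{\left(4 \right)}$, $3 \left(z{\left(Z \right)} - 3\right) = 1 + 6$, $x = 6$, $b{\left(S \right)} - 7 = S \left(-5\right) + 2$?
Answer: $36$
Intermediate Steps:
$b{\left(S \right)} = 9 - 5 S$ ($b{\left(S \right)} = 7 + \left(S \left(-5\right) + 2\right) = 7 - \left(-2 + 5 S\right) = 9 - 5 S$)
$z{\left(Z \right)} = \frac{16}{3}$ ($z{\left(Z \right)} = 3 + \frac{1 + 6}{3} = 3 + \frac{1}{3} \cdot 7 = 3 + \frac{7}{3} = \frac{16}{3}$)
$R{\left(h \right)} = 0$ ($R{\left(h \right)} = \left(-4\right) \frac{16}{3} \cdot 0 \cdot 4 = \left(- \frac{64}{3}\right) 0 = 0$)
$\left(x + R{\left(b{\left(0 \right)} \right)}\right)^{2} = \left(6 + 0\right)^{2} = 6^{2} = 36$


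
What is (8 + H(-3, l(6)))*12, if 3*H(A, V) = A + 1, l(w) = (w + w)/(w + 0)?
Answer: 88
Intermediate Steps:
l(w) = 2 (l(w) = (2*w)/w = 2)
H(A, V) = 1/3 + A/3 (H(A, V) = (A + 1)/3 = (1 + A)/3 = 1/3 + A/3)
(8 + H(-3, l(6)))*12 = (8 + (1/3 + (1/3)*(-3)))*12 = (8 + (1/3 - 1))*12 = (8 - 2/3)*12 = (22/3)*12 = 88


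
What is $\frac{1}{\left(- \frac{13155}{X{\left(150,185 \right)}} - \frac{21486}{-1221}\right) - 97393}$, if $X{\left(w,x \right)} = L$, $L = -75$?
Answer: $- \frac{2035}{197802006} \approx -1.0288 \cdot 10^{-5}$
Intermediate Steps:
$X{\left(w,x \right)} = -75$
$\frac{1}{\left(- \frac{13155}{X{\left(150,185 \right)}} - \frac{21486}{-1221}\right) - 97393} = \frac{1}{\left(- \frac{13155}{-75} - \frac{21486}{-1221}\right) - 97393} = \frac{1}{\left(\left(-13155\right) \left(- \frac{1}{75}\right) - - \frac{7162}{407}\right) - 97393} = \frac{1}{\left(\frac{877}{5} + \frac{7162}{407}\right) - 97393} = \frac{1}{\frac{392749}{2035} - 97393} = \frac{1}{- \frac{197802006}{2035}} = - \frac{2035}{197802006}$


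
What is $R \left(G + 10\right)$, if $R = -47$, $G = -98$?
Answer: $4136$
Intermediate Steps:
$R \left(G + 10\right) = - 47 \left(-98 + 10\right) = \left(-47\right) \left(-88\right) = 4136$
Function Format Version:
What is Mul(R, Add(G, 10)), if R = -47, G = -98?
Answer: 4136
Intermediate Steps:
Mul(R, Add(G, 10)) = Mul(-47, Add(-98, 10)) = Mul(-47, -88) = 4136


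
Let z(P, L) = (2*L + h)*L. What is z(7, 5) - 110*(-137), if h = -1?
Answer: 15115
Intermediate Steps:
z(P, L) = L*(-1 + 2*L) (z(P, L) = (2*L - 1)*L = (-1 + 2*L)*L = L*(-1 + 2*L))
z(7, 5) - 110*(-137) = 5*(-1 + 2*5) - 110*(-137) = 5*(-1 + 10) + 15070 = 5*9 + 15070 = 45 + 15070 = 15115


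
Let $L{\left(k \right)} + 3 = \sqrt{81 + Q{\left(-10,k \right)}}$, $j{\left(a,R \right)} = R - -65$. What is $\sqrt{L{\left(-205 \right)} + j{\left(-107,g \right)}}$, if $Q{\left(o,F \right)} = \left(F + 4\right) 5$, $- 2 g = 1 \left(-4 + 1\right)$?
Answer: $\frac{\sqrt{254 + 8 i \sqrt{231}}}{2} \approx 8.1823 + 1.8575 i$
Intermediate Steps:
$g = \frac{3}{2}$ ($g = - \frac{1 \left(-4 + 1\right)}{2} = - \frac{1 \left(-3\right)}{2} = \left(- \frac{1}{2}\right) \left(-3\right) = \frac{3}{2} \approx 1.5$)
$j{\left(a,R \right)} = 65 + R$ ($j{\left(a,R \right)} = R + 65 = 65 + R$)
$Q{\left(o,F \right)} = 20 + 5 F$ ($Q{\left(o,F \right)} = \left(4 + F\right) 5 = 20 + 5 F$)
$L{\left(k \right)} = -3 + \sqrt{101 + 5 k}$ ($L{\left(k \right)} = -3 + \sqrt{81 + \left(20 + 5 k\right)} = -3 + \sqrt{101 + 5 k}$)
$\sqrt{L{\left(-205 \right)} + j{\left(-107,g \right)}} = \sqrt{\left(-3 + \sqrt{101 + 5 \left(-205\right)}\right) + \left(65 + \frac{3}{2}\right)} = \sqrt{\left(-3 + \sqrt{101 - 1025}\right) + \frac{133}{2}} = \sqrt{\left(-3 + \sqrt{-924}\right) + \frac{133}{2}} = \sqrt{\left(-3 + 2 i \sqrt{231}\right) + \frac{133}{2}} = \sqrt{\frac{127}{2} + 2 i \sqrt{231}}$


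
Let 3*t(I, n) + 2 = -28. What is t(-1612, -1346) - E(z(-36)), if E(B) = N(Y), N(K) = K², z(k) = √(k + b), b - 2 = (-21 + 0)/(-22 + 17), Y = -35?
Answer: -1235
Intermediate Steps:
t(I, n) = -10 (t(I, n) = -⅔ + (⅓)*(-28) = -⅔ - 28/3 = -10)
b = 31/5 (b = 2 + (-21 + 0)/(-22 + 17) = 2 - 21/(-5) = 2 - 21*(-⅕) = 2 + 21/5 = 31/5 ≈ 6.2000)
z(k) = √(31/5 + k) (z(k) = √(k + 31/5) = √(31/5 + k))
E(B) = 1225 (E(B) = (-35)² = 1225)
t(-1612, -1346) - E(z(-36)) = -10 - 1*1225 = -10 - 1225 = -1235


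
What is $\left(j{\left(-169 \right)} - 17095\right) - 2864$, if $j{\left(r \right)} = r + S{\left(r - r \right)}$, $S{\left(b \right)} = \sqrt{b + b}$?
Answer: $-20128$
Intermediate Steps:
$S{\left(b \right)} = \sqrt{2} \sqrt{b}$ ($S{\left(b \right)} = \sqrt{2 b} = \sqrt{2} \sqrt{b}$)
$j{\left(r \right)} = r$ ($j{\left(r \right)} = r + \sqrt{2} \sqrt{r - r} = r + \sqrt{2} \sqrt{0} = r + \sqrt{2} \cdot 0 = r + 0 = r$)
$\left(j{\left(-169 \right)} - 17095\right) - 2864 = \left(-169 - 17095\right) - 2864 = -17264 - 2864 = -20128$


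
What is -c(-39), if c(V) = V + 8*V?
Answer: 351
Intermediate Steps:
c(V) = 9*V
-c(-39) = -9*(-39) = -1*(-351) = 351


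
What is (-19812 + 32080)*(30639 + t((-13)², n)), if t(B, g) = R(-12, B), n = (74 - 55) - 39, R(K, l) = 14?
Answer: 376051004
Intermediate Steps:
n = -20 (n = 19 - 39 = -20)
t(B, g) = 14
(-19812 + 32080)*(30639 + t((-13)², n)) = (-19812 + 32080)*(30639 + 14) = 12268*30653 = 376051004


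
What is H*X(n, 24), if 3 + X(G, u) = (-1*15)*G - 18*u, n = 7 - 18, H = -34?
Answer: 9180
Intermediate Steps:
n = -11
X(G, u) = -3 - 18*u - 15*G (X(G, u) = -3 + ((-1*15)*G - 18*u) = -3 + (-15*G - 18*u) = -3 + (-18*u - 15*G) = -3 - 18*u - 15*G)
H*X(n, 24) = -34*(-3 - 18*24 - 15*(-11)) = -34*(-3 - 432 + 165) = -34*(-270) = 9180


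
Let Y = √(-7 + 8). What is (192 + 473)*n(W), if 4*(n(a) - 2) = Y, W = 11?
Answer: 5985/4 ≈ 1496.3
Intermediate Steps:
Y = 1 (Y = √1 = 1)
n(a) = 9/4 (n(a) = 2 + (¼)*1 = 2 + ¼ = 9/4)
(192 + 473)*n(W) = (192 + 473)*(9/4) = 665*(9/4) = 5985/4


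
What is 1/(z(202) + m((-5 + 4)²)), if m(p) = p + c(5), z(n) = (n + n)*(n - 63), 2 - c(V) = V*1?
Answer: 1/56154 ≈ 1.7808e-5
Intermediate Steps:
c(V) = 2 - V
z(n) = 2*n*(-63 + n) (z(n) = (2*n)*(-63 + n) = 2*n*(-63 + n))
m(p) = -3 + p (m(p) = p + (2 - 1*5) = p + (2 - 5) = p - 3 = -3 + p)
1/(z(202) + m((-5 + 4)²)) = 1/(2*202*(-63 + 202) + (-3 + (-5 + 4)²)) = 1/(2*202*139 + (-3 + (-1)²)) = 1/(56156 + (-3 + 1)) = 1/(56156 - 2) = 1/56154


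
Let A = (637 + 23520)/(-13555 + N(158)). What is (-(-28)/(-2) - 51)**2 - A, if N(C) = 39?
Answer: 57129257/13516 ≈ 4226.8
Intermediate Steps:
A = -24157/13516 (A = (637 + 23520)/(-13555 + 39) = 24157/(-13516) = 24157*(-1/13516) = -24157/13516 ≈ -1.7873)
(-(-28)/(-2) - 51)**2 - A = (-(-28)/(-2) - 51)**2 - 1*(-24157/13516) = (-(-28)*(-1)/2 - 51)**2 + 24157/13516 = (-2*7 - 51)**2 + 24157/13516 = (-14 - 51)**2 + 24157/13516 = (-65)**2 + 24157/13516 = 4225 + 24157/13516 = 57129257/13516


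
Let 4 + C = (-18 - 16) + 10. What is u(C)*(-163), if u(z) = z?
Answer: 4564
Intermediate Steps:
C = -28 (C = -4 + ((-18 - 16) + 10) = -4 + (-34 + 10) = -4 - 24 = -28)
u(C)*(-163) = -28*(-163) = 4564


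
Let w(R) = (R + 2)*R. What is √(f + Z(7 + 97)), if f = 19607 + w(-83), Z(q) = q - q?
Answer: √26330 ≈ 162.27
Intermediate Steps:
w(R) = R*(2 + R) (w(R) = (2 + R)*R = R*(2 + R))
Z(q) = 0
f = 26330 (f = 19607 - 83*(2 - 83) = 19607 - 83*(-81) = 19607 + 6723 = 26330)
√(f + Z(7 + 97)) = √(26330 + 0) = √26330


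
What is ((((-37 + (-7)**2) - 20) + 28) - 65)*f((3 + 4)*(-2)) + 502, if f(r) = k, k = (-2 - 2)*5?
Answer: 1402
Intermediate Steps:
k = -20 (k = -4*5 = -20)
f(r) = -20
((((-37 + (-7)**2) - 20) + 28) - 65)*f((3 + 4)*(-2)) + 502 = ((((-37 + (-7)**2) - 20) + 28) - 65)*(-20) + 502 = ((((-37 + 49) - 20) + 28) - 65)*(-20) + 502 = (((12 - 20) + 28) - 65)*(-20) + 502 = ((-8 + 28) - 65)*(-20) + 502 = (20 - 65)*(-20) + 502 = -45*(-20) + 502 = 900 + 502 = 1402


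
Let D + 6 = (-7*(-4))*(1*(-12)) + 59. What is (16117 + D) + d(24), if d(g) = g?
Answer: 15858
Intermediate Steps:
D = -283 (D = -6 + ((-7*(-4))*(1*(-12)) + 59) = -6 + (28*(-12) + 59) = -6 + (-336 + 59) = -6 - 277 = -283)
(16117 + D) + d(24) = (16117 - 283) + 24 = 15834 + 24 = 15858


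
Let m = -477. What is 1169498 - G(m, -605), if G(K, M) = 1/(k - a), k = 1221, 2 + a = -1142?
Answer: 2765862769/2365 ≈ 1.1695e+6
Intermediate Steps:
a = -1144 (a = -2 - 1142 = -1144)
G(K, M) = 1/2365 (G(K, M) = 1/(1221 - 1*(-1144)) = 1/(1221 + 1144) = 1/2365)
1169498 - G(m, -605) = 1169498 - 1*1/2365 = 1169498 - 1/2365 = 2765862769/2365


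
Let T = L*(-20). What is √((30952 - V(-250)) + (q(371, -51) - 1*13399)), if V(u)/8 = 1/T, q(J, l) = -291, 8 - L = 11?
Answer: 4*√242745/15 ≈ 131.38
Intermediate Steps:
L = -3 (L = 8 - 1*11 = 8 - 11 = -3)
T = 60 (T = -3*(-20) = 60)
V(u) = 2/15 (V(u) = 8/60 = 8*(1/60) = 2/15)
√((30952 - V(-250)) + (q(371, -51) - 1*13399)) = √((30952 - 1*2/15) + (-291 - 1*13399)) = √((30952 - 2/15) + (-291 - 13399)) = √(464278/15 - 13690) = √(258928/15) = 4*√242745/15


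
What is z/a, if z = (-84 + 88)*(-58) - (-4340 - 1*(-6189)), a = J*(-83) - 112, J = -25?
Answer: -2081/1963 ≈ -1.0601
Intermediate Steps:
a = 1963 (a = -25*(-83) - 112 = 2075 - 112 = 1963)
z = -2081 (z = 4*(-58) - (-4340 + 6189) = -232 - 1*1849 = -232 - 1849 = -2081)
z/a = -2081/1963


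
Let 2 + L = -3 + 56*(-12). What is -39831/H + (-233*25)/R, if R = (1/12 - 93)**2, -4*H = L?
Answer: -7945737900/33666533 ≈ -236.01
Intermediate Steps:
L = -677 (L = -2 + (-3 + 56*(-12)) = -2 + (-3 - 672) = -2 - 675 = -677)
H = 677/4 (H = -1/4*(-677) = 677/4 ≈ 169.25)
R = 1243225/144 (R = (1/12 - 93)**2 = (-1115/12)**2 = 1243225/144 ≈ 8633.5)
-39831/H + (-233*25)/R = -39831/677/4 + (-233*25)/(1243225/144) = -39831*4/677 - 5825*144/1243225 = -159324/677 - 33552/49729 = -7945737900/33666533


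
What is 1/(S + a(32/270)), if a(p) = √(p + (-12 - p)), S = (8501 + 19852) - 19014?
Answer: 3113/29072311 - 2*I*√3/87216933 ≈ 0.00010708 - 3.9718e-8*I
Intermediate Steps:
S = 9339 (S = 28353 - 19014 = 9339)
a(p) = 2*I*√3 (a(p) = √(-12) = 2*I*√3)
1/(S + a(32/270)) = 1/(9339 + 2*I*√3)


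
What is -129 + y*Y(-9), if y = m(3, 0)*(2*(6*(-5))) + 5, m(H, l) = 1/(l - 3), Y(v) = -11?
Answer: -404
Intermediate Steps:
m(H, l) = 1/(-3 + l)
y = 25 (y = (2*(6*(-5)))/(-3 + 0) + 5 = (2*(-30))/(-3) + 5 = -1/3*(-60) + 5 = 20 + 5 = 25)
-129 + y*Y(-9) = -129 + 25*(-11) = -129 - 275 = -404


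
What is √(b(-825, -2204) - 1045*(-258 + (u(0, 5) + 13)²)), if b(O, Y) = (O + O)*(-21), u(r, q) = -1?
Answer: 2*√38445 ≈ 392.15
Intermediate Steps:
b(O, Y) = -42*O (b(O, Y) = (2*O)*(-21) = -42*O)
√(b(-825, -2204) - 1045*(-258 + (u(0, 5) + 13)²)) = √(-42*(-825) - 1045*(-258 + (-1 + 13)²)) = √(34650 - 1045*(-258 + 12²)) = √(34650 - 1045*(-258 + 144)) = √(34650 - 1045*(-114)) = √(34650 + 119130) = √153780 = 2*√38445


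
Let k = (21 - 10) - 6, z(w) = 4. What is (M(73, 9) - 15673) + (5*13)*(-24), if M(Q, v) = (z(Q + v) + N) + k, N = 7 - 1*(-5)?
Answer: -17212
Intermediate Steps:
N = 12 (N = 7 + 5 = 12)
k = 5 (k = 11 - 6 = 5)
M(Q, v) = 21 (M(Q, v) = (4 + 12) + 5 = 16 + 5 = 21)
(M(73, 9) - 15673) + (5*13)*(-24) = (21 - 15673) + (5*13)*(-24) = -15652 + 65*(-24) = -15652 - 1560 = -17212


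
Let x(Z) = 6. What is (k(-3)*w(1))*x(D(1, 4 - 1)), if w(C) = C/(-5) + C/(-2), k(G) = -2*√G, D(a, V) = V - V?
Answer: 42*I*√3/5 ≈ 14.549*I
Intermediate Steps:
D(a, V) = 0
w(C) = -7*C/10 (w(C) = C*(-⅕) + C*(-½) = -C/5 - C/2 = -7*C/10)
(k(-3)*w(1))*x(D(1, 4 - 1)) = ((-2*I*√3)*(-7/10*1))*6 = (-2*I*√3*(-7/10))*6 = (7*I*√3/5)*6 = 42*I*√3/5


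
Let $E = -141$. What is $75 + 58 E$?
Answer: $-8103$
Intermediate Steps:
$75 + 58 E = 75 + 58 \left(-141\right) = 75 - 8178 = -8103$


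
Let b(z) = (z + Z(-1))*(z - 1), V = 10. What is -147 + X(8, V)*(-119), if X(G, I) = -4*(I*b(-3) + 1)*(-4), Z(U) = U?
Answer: -306691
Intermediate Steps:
b(z) = (-1 + z)² (b(z) = (z - 1)*(z - 1) = (-1 + z)*(-1 + z) = (-1 + z)²)
X(G, I) = 16 + 256*I (X(G, I) = -4*(I*(1 + (-3)² - 2*(-3)) + 1)*(-4) = -4*(I*(1 + 9 + 6) + 1)*(-4) = -4*(I*16 + 1)*(-4) = -4*(16*I + 1)*(-4) = -4*(1 + 16*I)*(-4) = (-4 - 64*I)*(-4) = 16 + 256*I)
-147 + X(8, V)*(-119) = -147 + (16 + 256*10)*(-119) = -147 + (16 + 2560)*(-119) = -147 + 2576*(-119) = -147 - 306544 = -306691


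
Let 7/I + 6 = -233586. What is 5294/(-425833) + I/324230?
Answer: -400954508823871/32251541383955280 ≈ -0.012432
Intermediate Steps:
I = -7/233592 (I = 7/(-6 - 233586) = 7/(-233592) = 7*(-1/233592) = -7/233592 ≈ -2.9967e-5)
5294/(-425833) + I/324230 = 5294/(-425833) - 7/233592/324230 = 5294*(-1/425833) - 7/233592*1/324230 = -5294/425833 - 7/75737534160 = -400954508823871/32251541383955280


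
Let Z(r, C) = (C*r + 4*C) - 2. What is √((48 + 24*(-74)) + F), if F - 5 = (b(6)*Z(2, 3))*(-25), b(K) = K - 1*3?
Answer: I*√2923 ≈ 54.065*I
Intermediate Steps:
b(K) = -3 + K (b(K) = K - 3 = -3 + K)
Z(r, C) = -2 + 4*C + C*r (Z(r, C) = (4*C + C*r) - 2 = -2 + 4*C + C*r)
F = -1195 (F = 5 + ((-3 + 6)*(-2 + 4*3 + 3*2))*(-25) = 5 + (3*(-2 + 12 + 6))*(-25) = 5 + (3*16)*(-25) = 5 + 48*(-25) = 5 - 1200 = -1195)
√((48 + 24*(-74)) + F) = √((48 + 24*(-74)) - 1195) = √((48 - 1776) - 1195) = √(-1728 - 1195) = √(-2923) = I*√2923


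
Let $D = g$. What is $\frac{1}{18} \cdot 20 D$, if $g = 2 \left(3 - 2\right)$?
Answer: $\frac{20}{9} \approx 2.2222$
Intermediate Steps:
$g = 2$ ($g = 2 \cdot 1 = 2$)
$D = 2$
$\frac{1}{18} \cdot 20 D = \frac{1}{18} \cdot 20 \cdot 2 = \frac{10}{9} \cdot 2 = \frac{20}{9}$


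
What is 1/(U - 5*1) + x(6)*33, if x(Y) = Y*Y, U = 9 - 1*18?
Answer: 16631/14 ≈ 1187.9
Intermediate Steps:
U = -9 (U = 9 - 18 = -9)
x(Y) = Y²
1/(U - 5*1) + x(6)*33 = 1/(-9 - 5*1) + 6²*33 = 1/(-9 - 5) + 36*33 = 1/(-14) + 1188 = -1/14 + 1188 = 16631/14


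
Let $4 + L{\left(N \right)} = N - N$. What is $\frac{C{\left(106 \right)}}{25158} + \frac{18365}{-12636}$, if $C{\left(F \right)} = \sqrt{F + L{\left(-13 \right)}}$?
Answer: $- \frac{18365}{12636} + \frac{\sqrt{102}}{25158} \approx -1.453$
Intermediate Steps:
$L{\left(N \right)} = -4$ ($L{\left(N \right)} = -4 + \left(N - N\right) = -4 + 0 = -4$)
$C{\left(F \right)} = \sqrt{-4 + F}$ ($C{\left(F \right)} = \sqrt{F - 4} = \sqrt{-4 + F}$)
$\frac{C{\left(106 \right)}}{25158} + \frac{18365}{-12636} = \frac{\sqrt{-4 + 106}}{25158} + \frac{18365}{-12636} = \sqrt{102} \cdot \frac{1}{25158} + 18365 \left(- \frac{1}{12636}\right) = \frac{\sqrt{102}}{25158} - \frac{18365}{12636} = - \frac{18365}{12636} + \frac{\sqrt{102}}{25158}$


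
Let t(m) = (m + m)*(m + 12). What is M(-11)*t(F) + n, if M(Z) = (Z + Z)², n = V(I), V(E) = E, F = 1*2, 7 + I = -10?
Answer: 27087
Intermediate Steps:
I = -17 (I = -7 - 10 = -17)
F = 2
t(m) = 2*m*(12 + m) (t(m) = (2*m)*(12 + m) = 2*m*(12 + m))
n = -17
M(Z) = 4*Z² (M(Z) = (2*Z)² = 4*Z²)
M(-11)*t(F) + n = (4*(-11)²)*(2*2*(12 + 2)) - 17 = (4*121)*(2*2*14) - 17 = 484*56 - 17 = 27104 - 17 = 27087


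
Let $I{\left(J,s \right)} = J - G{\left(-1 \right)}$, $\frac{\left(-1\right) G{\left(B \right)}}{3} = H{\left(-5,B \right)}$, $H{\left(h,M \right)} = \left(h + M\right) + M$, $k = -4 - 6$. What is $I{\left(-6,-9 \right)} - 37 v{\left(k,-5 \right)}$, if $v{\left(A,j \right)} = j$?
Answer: $158$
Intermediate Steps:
$k = -10$
$H{\left(h,M \right)} = h + 2 M$ ($H{\left(h,M \right)} = \left(M + h\right) + M = h + 2 M$)
$G{\left(B \right)} = 15 - 6 B$ ($G{\left(B \right)} = - 3 \left(-5 + 2 B\right) = 15 - 6 B$)
$I{\left(J,s \right)} = -21 + J$ ($I{\left(J,s \right)} = J - \left(15 - -6\right) = J - \left(15 + 6\right) = J - 21 = -21 + J$)
$I{\left(-6,-9 \right)} - 37 v{\left(k,-5 \right)} = \left(-21 - 6\right) - -185 = -27 + 185 = 158$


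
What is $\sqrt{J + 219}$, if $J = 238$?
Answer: $\sqrt{457} \approx 21.378$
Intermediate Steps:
$\sqrt{J + 219} = \sqrt{238 + 219} = \sqrt{457}$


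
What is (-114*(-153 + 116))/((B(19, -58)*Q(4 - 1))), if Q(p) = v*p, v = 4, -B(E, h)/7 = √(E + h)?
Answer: 703*I*√39/546 ≈ 8.0407*I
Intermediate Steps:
B(E, h) = -7*√(E + h)
Q(p) = 4*p
(-114*(-153 + 116))/((B(19, -58)*Q(4 - 1))) = (-114*(-153 + 116))/(((-7*√(19 - 58))*(4*(4 - 1)))) = (-114*(-37))/(((-7*I*√39)*(4*3))) = 4218/((-7*I*√39*12)) = 4218/((-84*I*√39)) = 4218*(I*√39/3276) = 703*I*√39/546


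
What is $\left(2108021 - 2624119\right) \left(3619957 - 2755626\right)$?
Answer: $-446079500438$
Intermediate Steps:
$\left(2108021 - 2624119\right) \left(3619957 - 2755626\right) = \left(-516098\right) 864331 = -446079500438$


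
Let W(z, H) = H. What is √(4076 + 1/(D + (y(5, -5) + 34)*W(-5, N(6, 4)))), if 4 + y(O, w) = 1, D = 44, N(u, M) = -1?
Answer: √688857/13 ≈ 63.844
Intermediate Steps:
y(O, w) = -3 (y(O, w) = -4 + 1 = -3)
√(4076 + 1/(D + (y(5, -5) + 34)*W(-5, N(6, 4)))) = √(4076 + 1/(44 + (-3 + 34)*(-1))) = √(4076 + 1/(44 + 31*(-1))) = √(4076 + 1/(44 - 31)) = √(4076 + 1/13) = √(52989/13) = √688857/13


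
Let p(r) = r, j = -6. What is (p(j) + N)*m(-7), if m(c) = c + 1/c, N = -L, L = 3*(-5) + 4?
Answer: -250/7 ≈ -35.714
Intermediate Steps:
L = -11 (L = -15 + 4 = -11)
N = 11 (N = -1*(-11) = 11)
(p(j) + N)*m(-7) = (-6 + 11)*(-7 + 1/(-7)) = 5*(-7 - ⅐) = 5*(-50/7) = -250/7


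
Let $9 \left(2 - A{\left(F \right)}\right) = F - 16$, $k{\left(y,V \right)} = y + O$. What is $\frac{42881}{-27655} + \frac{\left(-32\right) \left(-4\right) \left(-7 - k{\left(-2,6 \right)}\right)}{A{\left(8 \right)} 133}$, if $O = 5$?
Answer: $- \frac{233434049}{47815495} \approx -4.882$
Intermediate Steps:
$k{\left(y,V \right)} = 5 + y$ ($k{\left(y,V \right)} = y + 5 = 5 + y$)
$A{\left(F \right)} = \frac{34}{9} - \frac{F}{9}$ ($A{\left(F \right)} = 2 - \frac{F - 16}{9} = 2 - \frac{-16 + F}{9} = 2 - \left(- \frac{16}{9} + \frac{F}{9}\right) = \frac{34}{9} - \frac{F}{9}$)
$\frac{42881}{-27655} + \frac{\left(-32\right) \left(-4\right) \left(-7 - k{\left(-2,6 \right)}\right)}{A{\left(8 \right)} 133} = \frac{42881}{-27655} + \frac{\left(-32\right) \left(-4\right) \left(-7 - \left(5 - 2\right)\right)}{\left(\frac{34}{9} - \frac{8}{9}\right) 133} = 42881 \left(- \frac{1}{27655}\right) + \frac{128 \left(-7 - 3\right)}{\left(\frac{34}{9} - \frac{8}{9}\right) 133} = - \frac{42881}{27655} + \frac{128 \left(-7 - 3\right)}{\frac{26}{9} \cdot 133} = - \frac{42881}{27655} + \frac{128 \left(-10\right)}{\frac{3458}{9}} = - \frac{42881}{27655} - \frac{5760}{1729} = - \frac{233434049}{47815495}$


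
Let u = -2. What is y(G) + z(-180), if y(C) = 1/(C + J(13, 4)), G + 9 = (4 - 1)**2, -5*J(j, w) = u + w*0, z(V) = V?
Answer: -355/2 ≈ -177.50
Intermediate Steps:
J(j, w) = 2/5 (J(j, w) = -(-2 + w*0)/5 = -(-2 + 0)/5 = -1/5*(-2) = 2/5)
G = 0 (G = -9 + (4 - 1)**2 = -9 + 3**2 = -9 + 9 = 0)
y(C) = 1/(2/5 + C) (y(C) = 1/(C + 2/5) = 1/(2/5 + C))
y(G) + z(-180) = 5/(2 + 5*0) - 180 = 5/(2 + 0) - 180 = 5/2 - 180 = -355/2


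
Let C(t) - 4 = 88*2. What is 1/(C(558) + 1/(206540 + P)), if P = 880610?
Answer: 1087150/195687001 ≈ 0.0055556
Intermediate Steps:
C(t) = 180 (C(t) = 4 + 88*2 = 4 + 176 = 180)
1/(C(558) + 1/(206540 + P)) = 1/(180 + 1/(206540 + 880610)) = 1/(180 + 1/1087150) = 1/(195687001/1087150) = 1087150/195687001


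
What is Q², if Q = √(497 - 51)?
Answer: 446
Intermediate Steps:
Q = √446 ≈ 21.119
Q² = (√446)² = 446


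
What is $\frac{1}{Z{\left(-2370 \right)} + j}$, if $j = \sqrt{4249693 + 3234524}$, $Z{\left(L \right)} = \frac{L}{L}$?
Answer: $- \frac{1}{7484216} + \frac{\sqrt{7484217}}{7484216} \approx 0.0003654$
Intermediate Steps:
$Z{\left(L \right)} = 1$
$j = \sqrt{7484217} \approx 2735.7$
$\frac{1}{Z{\left(-2370 \right)} + j} = \frac{1}{1 + \sqrt{7484217}}$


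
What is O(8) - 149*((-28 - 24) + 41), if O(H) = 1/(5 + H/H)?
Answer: 9835/6 ≈ 1639.2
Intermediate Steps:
O(H) = ⅙ (O(H) = 1/(5 + 1) = 1/6 = ⅙)
O(8) - 149*((-28 - 24) + 41) = ⅙ - 149*((-28 - 24) + 41) = ⅙ - 149*(-52 + 41) = ⅙ - 149*(-11) = ⅙ + 1639 = 9835/6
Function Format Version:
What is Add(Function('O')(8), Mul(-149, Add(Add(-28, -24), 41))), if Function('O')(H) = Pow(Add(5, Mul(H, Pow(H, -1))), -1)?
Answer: Rational(9835, 6) ≈ 1639.2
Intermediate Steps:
Function('O')(H) = Rational(1, 6) (Function('O')(H) = Pow(Add(5, 1), -1) = Pow(6, -1) = Rational(1, 6))
Add(Function('O')(8), Mul(-149, Add(Add(-28, -24), 41))) = Add(Rational(1, 6), Mul(-149, Add(Add(-28, -24), 41))) = Add(Rational(1, 6), Mul(-149, Add(-52, 41))) = Add(Rational(1, 6), Mul(-149, -11)) = Add(Rational(1, 6), 1639) = Rational(9835, 6)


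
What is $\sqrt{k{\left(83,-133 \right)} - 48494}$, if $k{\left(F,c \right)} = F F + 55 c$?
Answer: $2 i \sqrt{12230} \approx 221.18 i$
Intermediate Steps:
$k{\left(F,c \right)} = F^{2} + 55 c$
$\sqrt{k{\left(83,-133 \right)} - 48494} = \sqrt{\left(83^{2} + 55 \left(-133\right)\right) - 48494} = \sqrt{\left(6889 - 7315\right) - 48494} = \sqrt{-426 - 48494} = \sqrt{-48920} = 2 i \sqrt{12230}$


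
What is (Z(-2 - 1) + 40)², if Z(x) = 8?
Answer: 2304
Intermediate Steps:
(Z(-2 - 1) + 40)² = (8 + 40)² = 48² = 2304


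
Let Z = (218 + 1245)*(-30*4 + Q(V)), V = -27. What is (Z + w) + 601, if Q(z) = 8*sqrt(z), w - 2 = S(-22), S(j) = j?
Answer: -174979 + 35112*I*sqrt(3) ≈ -1.7498e+5 + 60816.0*I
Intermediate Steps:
w = -20 (w = 2 - 22 = -20)
Z = -175560 + 35112*I*sqrt(3) (Z = (218 + 1245)*(-30*4 + 8*sqrt(-27)) = 1463*(-120 + 8*(3*I*sqrt(3))) = 1463*(-120 + 24*I*sqrt(3)) = -175560 + 35112*I*sqrt(3) ≈ -1.7556e+5 + 60816.0*I)
(Z + w) + 601 = ((-175560 + 35112*I*sqrt(3)) - 20) + 601 = (-175580 + 35112*I*sqrt(3)) + 601 = -174979 + 35112*I*sqrt(3)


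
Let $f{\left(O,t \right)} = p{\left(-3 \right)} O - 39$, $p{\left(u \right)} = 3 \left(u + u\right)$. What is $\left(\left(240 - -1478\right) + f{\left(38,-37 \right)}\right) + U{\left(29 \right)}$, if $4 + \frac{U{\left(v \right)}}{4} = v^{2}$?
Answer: $4343$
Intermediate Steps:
$p{\left(u \right)} = 6 u$ ($p{\left(u \right)} = 3 \cdot 2 u = 6 u$)
$f{\left(O,t \right)} = -39 - 18 O$ ($f{\left(O,t \right)} = 6 \left(-3\right) O - 39 = - 18 O - 39 = -39 - 18 O$)
$U{\left(v \right)} = -16 + 4 v^{2}$
$\left(\left(240 - -1478\right) + f{\left(38,-37 \right)}\right) + U{\left(29 \right)} = \left(\left(240 - -1478\right) - 723\right) - \left(16 - 4 \cdot 29^{2}\right) = \left(\left(240 + 1478\right) - 723\right) + \left(-16 + 4 \cdot 841\right) = \left(1718 - 723\right) + \left(-16 + 3364\right) = 995 + 3348 = 4343$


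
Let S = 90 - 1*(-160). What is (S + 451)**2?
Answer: 491401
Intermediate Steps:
S = 250 (S = 90 + 160 = 250)
(S + 451)**2 = (250 + 451)**2 = 701**2 = 491401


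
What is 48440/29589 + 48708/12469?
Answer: 292174196/52706463 ≈ 5.5434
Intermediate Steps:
48440/29589 + 48708/12469 = 48440*(1/29589) + 48708*(1/12469) = 6920/4227 + 48708/12469 = 292174196/52706463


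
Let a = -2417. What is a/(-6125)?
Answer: 2417/6125 ≈ 0.39461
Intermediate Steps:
a/(-6125) = -2417/(-6125) = -2417*(-1/6125) = 2417/6125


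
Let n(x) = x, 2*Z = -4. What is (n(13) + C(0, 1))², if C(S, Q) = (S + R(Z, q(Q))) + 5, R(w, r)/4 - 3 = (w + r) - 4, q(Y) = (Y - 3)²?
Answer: 484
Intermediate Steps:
Z = -2 (Z = (½)*(-4) = -2)
q(Y) = (-3 + Y)²
R(w, r) = -4 + 4*r + 4*w (R(w, r) = 12 + 4*((w + r) - 4) = 12 + 4*((r + w) - 4) = 12 + 4*(-4 + r + w) = 12 + (-16 + 4*r + 4*w) = -4 + 4*r + 4*w)
C(S, Q) = -7 + S + 4*(-3 + Q)² (C(S, Q) = (S + (-4 + 4*(-3 + Q)² + 4*(-2))) + 5 = (S + (-4 + 4*(-3 + Q)² - 8)) + 5 = (S + (-12 + 4*(-3 + Q)²)) + 5 = (-12 + S + 4*(-3 + Q)²) + 5 = -7 + S + 4*(-3 + Q)²)
(n(13) + C(0, 1))² = (13 + (-7 + 0 + 4*(-3 + 1)²))² = (13 + (-7 + 0 + 4*(-2)²))² = (13 + (-7 + 0 + 4*4))² = (13 + (-7 + 0 + 16))² = (13 + 9)² = 22² = 484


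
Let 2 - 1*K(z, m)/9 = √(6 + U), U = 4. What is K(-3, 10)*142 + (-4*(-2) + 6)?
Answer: 2570 - 1278*√10 ≈ -1471.4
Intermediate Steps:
K(z, m) = 18 - 9*√10 (K(z, m) = 18 - 9*√(6 + 4) = 18 - 9*√10)
K(-3, 10)*142 + (-4*(-2) + 6) = (18 - 9*√10)*142 + (-4*(-2) + 6) = (2556 - 1278*√10) + (8 + 6) = (2556 - 1278*√10) + 14 = 2570 - 1278*√10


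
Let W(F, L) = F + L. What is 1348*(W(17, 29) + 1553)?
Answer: 2155452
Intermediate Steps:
1348*(W(17, 29) + 1553) = 1348*((17 + 29) + 1553) = 1348*(46 + 1553) = 1348*1599 = 2155452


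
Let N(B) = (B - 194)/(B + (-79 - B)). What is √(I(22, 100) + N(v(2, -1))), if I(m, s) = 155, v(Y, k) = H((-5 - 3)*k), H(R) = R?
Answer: √982049/79 ≈ 12.544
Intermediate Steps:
v(Y, k) = -8*k (v(Y, k) = (-5 - 3)*k = -8*k)
N(B) = 194/79 - B/79 (N(B) = (-194 + B)/(-79) = (-194 + B)*(-1/79) = 194/79 - B/79)
√(I(22, 100) + N(v(2, -1))) = √(155 + (194/79 - (-8)*(-1)/79)) = √(155 + (194/79 - 1/79*8)) = √(155 + (194/79 - 8/79)) = √(155 + 186/79) = √(12431/79) = √982049/79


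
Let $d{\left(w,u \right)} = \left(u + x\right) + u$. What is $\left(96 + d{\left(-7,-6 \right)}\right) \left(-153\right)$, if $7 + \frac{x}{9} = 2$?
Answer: $-5967$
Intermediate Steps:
$x = -45$ ($x = -63 + 9 \cdot 2 = -63 + 18 = -45$)
$d{\left(w,u \right)} = -45 + 2 u$ ($d{\left(w,u \right)} = \left(u - 45\right) + u = \left(-45 + u\right) + u = -45 + 2 u$)
$\left(96 + d{\left(-7,-6 \right)}\right) \left(-153\right) = \left(96 + \left(-45 + 2 \left(-6\right)\right)\right) \left(-153\right) = \left(96 - 57\right) \left(-153\right) = 39 \left(-153\right) = -5967$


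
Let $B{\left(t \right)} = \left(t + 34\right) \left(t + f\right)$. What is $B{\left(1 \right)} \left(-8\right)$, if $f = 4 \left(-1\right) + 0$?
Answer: $840$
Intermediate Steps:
$f = -4$ ($f = -4 + 0 = -4$)
$B{\left(t \right)} = \left(-4 + t\right) \left(34 + t\right)$ ($B{\left(t \right)} = \left(t + 34\right) \left(t - 4\right) = \left(34 + t\right) \left(-4 + t\right) = \left(-4 + t\right) \left(34 + t\right)$)
$B{\left(1 \right)} \left(-8\right) = \left(-136 + 1^{2} + 30 \cdot 1\right) \left(-8\right) = \left(-136 + 1 + 30\right) \left(-8\right) = \left(-105\right) \left(-8\right) = 840$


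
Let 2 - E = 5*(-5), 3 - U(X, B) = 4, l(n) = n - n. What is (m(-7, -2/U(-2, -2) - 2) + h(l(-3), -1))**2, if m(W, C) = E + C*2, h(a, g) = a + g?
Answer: 676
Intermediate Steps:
l(n) = 0
U(X, B) = -1 (U(X, B) = 3 - 1*4 = 3 - 4 = -1)
E = 27 (E = 2 - 5*(-5) = 2 - 1*(-25) = 2 + 25 = 27)
m(W, C) = 27 + 2*C (m(W, C) = 27 + C*2 = 27 + 2*C)
(m(-7, -2/U(-2, -2) - 2) + h(l(-3), -1))**2 = ((27 + 2*(-2/(-1) - 2)) + (0 - 1))**2 = ((27 + 2*(-2*(-1) - 2)) - 1)**2 = ((27 + 2*(2 - 2)) - 1)**2 = ((27 + 2*0) - 1)**2 = ((27 + 0) - 1)**2 = (27 - 1)**2 = 26**2 = 676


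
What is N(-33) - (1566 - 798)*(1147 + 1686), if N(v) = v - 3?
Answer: -2175780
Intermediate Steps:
N(v) = -3 + v
N(-33) - (1566 - 798)*(1147 + 1686) = (-3 - 33) - (1566 - 798)*(1147 + 1686) = -36 - 768*2833 = -36 - 1*2175744 = -36 - 2175744 = -2175780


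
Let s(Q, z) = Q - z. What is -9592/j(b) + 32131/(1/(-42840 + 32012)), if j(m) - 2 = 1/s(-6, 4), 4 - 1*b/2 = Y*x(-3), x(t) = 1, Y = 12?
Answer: -6610470812/19 ≈ -3.4792e+8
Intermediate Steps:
b = -16 (b = 8 - 24 = -16)
j(m) = 19/10 (j(m) = 2 + 1/(-6 - 1*4) = 2 + 1/(-6 - 4) = 2 + 1/(-10) = 2 - ⅒ = 19/10)
-9592/j(b) + 32131/(1/(-42840 + 32012)) = -9592/19/10 + 32131/(1/(-42840 + 32012)) = -9592*10/19 + 32131/(1/(-10828)) = -95920/19 + 32131/(-1/10828) = -95920/19 + 32131*(-10828) = -95920/19 - 347914468 = -6610470812/19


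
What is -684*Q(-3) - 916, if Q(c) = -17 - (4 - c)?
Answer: 15500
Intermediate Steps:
Q(c) = -21 + c (Q(c) = -17 + (-4 + c) = -21 + c)
-684*Q(-3) - 916 = -684*(-21 - 3) - 916 = -684*(-24) - 916 = 16416 - 916 = 15500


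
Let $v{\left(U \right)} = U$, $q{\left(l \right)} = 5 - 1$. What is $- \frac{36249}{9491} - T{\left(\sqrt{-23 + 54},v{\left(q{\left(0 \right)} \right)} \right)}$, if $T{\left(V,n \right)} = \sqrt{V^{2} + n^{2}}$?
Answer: $- \frac{36249}{9491} - \sqrt{47} \approx -10.675$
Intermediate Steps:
$q{\left(l \right)} = 4$
$- \frac{36249}{9491} - T{\left(\sqrt{-23 + 54},v{\left(q{\left(0 \right)} \right)} \right)} = - \frac{36249}{9491} - \sqrt{\left(\sqrt{-23 + 54}\right)^{2} + 4^{2}} = \left(-36249\right) \frac{1}{9491} - \sqrt{\left(\sqrt{31}\right)^{2} + 16} = - \frac{36249}{9491} - \sqrt{31 + 16} = - \frac{36249}{9491} - \sqrt{47}$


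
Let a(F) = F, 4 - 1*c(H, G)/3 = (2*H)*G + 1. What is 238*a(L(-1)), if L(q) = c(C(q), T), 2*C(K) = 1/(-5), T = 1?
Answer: 11424/5 ≈ 2284.8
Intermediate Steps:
C(K) = -1/10 (C(K) = (1/2)/(-5) = (1/2)*(-1/5) = -1/10)
c(H, G) = 9 - 6*G*H (c(H, G) = 12 - 3*((2*H)*G + 1) = 12 - 3*(2*G*H + 1) = 12 - 3*(1 + 2*G*H) = 12 + (-3 - 6*G*H) = 9 - 6*G*H)
L(q) = 48/5 (L(q) = 9 - 6*1*(-1/10) = 9 + 3/5 = 48/5)
238*a(L(-1)) = 238*(48/5) = 11424/5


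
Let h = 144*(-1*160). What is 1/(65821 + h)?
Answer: 1/42781 ≈ 2.3375e-5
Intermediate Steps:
h = -23040 (h = 144*(-160) = -23040)
1/(65821 + h) = 1/(65821 - 23040) = 1/42781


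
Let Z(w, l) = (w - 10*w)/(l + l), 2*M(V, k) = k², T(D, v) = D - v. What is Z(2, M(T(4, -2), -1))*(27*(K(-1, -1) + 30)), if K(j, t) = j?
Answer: -14094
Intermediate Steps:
M(V, k) = k²/2
Z(w, l) = -9*w/(2*l) (Z(w, l) = (-9*w)/((2*l)) = (-9*w)*(1/(2*l)) = -9*w/(2*l))
Z(2, M(T(4, -2), -1))*(27*(K(-1, -1) + 30)) = (-9/2*2/(½)*(-1)²)*(27*(-1 + 30)) = (-9/2*2/(½)*1)*(27*29) = -9/2*2/½*783 = -9/2*2*2*783 = -18*783 = -14094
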